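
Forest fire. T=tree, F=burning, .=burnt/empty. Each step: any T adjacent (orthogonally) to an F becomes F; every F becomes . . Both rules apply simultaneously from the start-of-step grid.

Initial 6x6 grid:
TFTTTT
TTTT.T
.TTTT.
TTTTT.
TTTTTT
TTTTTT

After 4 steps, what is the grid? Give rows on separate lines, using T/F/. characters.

Step 1: 3 trees catch fire, 1 burn out
  F.FTTT
  TFTT.T
  .TTTT.
  TTTTT.
  TTTTTT
  TTTTTT
Step 2: 4 trees catch fire, 3 burn out
  ...FTT
  F.FT.T
  .FTTT.
  TTTTT.
  TTTTTT
  TTTTTT
Step 3: 4 trees catch fire, 4 burn out
  ....FT
  ...F.T
  ..FTT.
  TFTTT.
  TTTTTT
  TTTTTT
Step 4: 5 trees catch fire, 4 burn out
  .....F
  .....T
  ...FT.
  F.FTT.
  TFTTTT
  TTTTTT

.....F
.....T
...FT.
F.FTT.
TFTTTT
TTTTTT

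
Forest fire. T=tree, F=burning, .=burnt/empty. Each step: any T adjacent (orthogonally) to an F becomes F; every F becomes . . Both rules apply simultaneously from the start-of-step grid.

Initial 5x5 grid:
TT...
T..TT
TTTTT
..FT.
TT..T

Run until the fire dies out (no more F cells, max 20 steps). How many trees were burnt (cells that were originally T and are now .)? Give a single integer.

Step 1: +2 fires, +1 burnt (F count now 2)
Step 2: +2 fires, +2 burnt (F count now 2)
Step 3: +3 fires, +2 burnt (F count now 3)
Step 4: +2 fires, +3 burnt (F count now 2)
Step 5: +1 fires, +2 burnt (F count now 1)
Step 6: +1 fires, +1 burnt (F count now 1)
Step 7: +0 fires, +1 burnt (F count now 0)
Fire out after step 7
Initially T: 14, now '.': 22
Total burnt (originally-T cells now '.'): 11

Answer: 11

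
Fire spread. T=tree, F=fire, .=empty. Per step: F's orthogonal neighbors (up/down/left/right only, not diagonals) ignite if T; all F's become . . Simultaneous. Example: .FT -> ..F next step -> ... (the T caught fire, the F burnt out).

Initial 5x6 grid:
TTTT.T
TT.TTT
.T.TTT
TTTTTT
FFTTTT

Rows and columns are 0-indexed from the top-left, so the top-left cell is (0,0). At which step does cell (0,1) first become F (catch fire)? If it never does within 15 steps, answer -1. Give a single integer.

Step 1: cell (0,1)='T' (+3 fires, +2 burnt)
Step 2: cell (0,1)='T' (+3 fires, +3 burnt)
Step 3: cell (0,1)='T' (+3 fires, +3 burnt)
Step 4: cell (0,1)='F' (+5 fires, +3 burnt)
  -> target ignites at step 4
Step 5: cell (0,1)='.' (+5 fires, +5 burnt)
Step 6: cell (0,1)='.' (+3 fires, +5 burnt)
Step 7: cell (0,1)='.' (+1 fires, +3 burnt)
Step 8: cell (0,1)='.' (+1 fires, +1 burnt)
Step 9: cell (0,1)='.' (+0 fires, +1 burnt)
  fire out at step 9

4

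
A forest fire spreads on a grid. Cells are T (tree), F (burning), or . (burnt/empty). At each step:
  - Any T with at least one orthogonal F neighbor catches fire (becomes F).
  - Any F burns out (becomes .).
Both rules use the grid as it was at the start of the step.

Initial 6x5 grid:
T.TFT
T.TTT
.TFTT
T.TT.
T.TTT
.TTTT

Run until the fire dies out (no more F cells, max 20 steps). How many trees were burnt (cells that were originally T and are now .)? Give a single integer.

Answer: 17

Derivation:
Step 1: +7 fires, +2 burnt (F count now 7)
Step 2: +4 fires, +7 burnt (F count now 4)
Step 3: +2 fires, +4 burnt (F count now 2)
Step 4: +3 fires, +2 burnt (F count now 3)
Step 5: +1 fires, +3 burnt (F count now 1)
Step 6: +0 fires, +1 burnt (F count now 0)
Fire out after step 6
Initially T: 21, now '.': 26
Total burnt (originally-T cells now '.'): 17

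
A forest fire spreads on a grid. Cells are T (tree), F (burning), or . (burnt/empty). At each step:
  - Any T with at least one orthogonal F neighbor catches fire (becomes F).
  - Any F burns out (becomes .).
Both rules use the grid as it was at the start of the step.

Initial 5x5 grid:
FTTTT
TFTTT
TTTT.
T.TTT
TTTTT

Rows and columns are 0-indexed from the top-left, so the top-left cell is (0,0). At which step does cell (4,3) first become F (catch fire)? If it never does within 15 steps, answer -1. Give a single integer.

Step 1: cell (4,3)='T' (+4 fires, +2 burnt)
Step 2: cell (4,3)='T' (+4 fires, +4 burnt)
Step 3: cell (4,3)='T' (+5 fires, +4 burnt)
Step 4: cell (4,3)='T' (+4 fires, +5 burnt)
Step 5: cell (4,3)='F' (+3 fires, +4 burnt)
  -> target ignites at step 5
Step 6: cell (4,3)='.' (+1 fires, +3 burnt)
Step 7: cell (4,3)='.' (+0 fires, +1 burnt)
  fire out at step 7

5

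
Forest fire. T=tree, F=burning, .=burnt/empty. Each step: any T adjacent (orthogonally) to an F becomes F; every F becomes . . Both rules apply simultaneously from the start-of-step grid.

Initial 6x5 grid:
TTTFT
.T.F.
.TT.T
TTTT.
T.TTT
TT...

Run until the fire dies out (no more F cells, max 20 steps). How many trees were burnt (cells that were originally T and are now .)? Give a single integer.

Answer: 17

Derivation:
Step 1: +2 fires, +2 burnt (F count now 2)
Step 2: +1 fires, +2 burnt (F count now 1)
Step 3: +2 fires, +1 burnt (F count now 2)
Step 4: +1 fires, +2 burnt (F count now 1)
Step 5: +2 fires, +1 burnt (F count now 2)
Step 6: +2 fires, +2 burnt (F count now 2)
Step 7: +3 fires, +2 burnt (F count now 3)
Step 8: +2 fires, +3 burnt (F count now 2)
Step 9: +2 fires, +2 burnt (F count now 2)
Step 10: +0 fires, +2 burnt (F count now 0)
Fire out after step 10
Initially T: 18, now '.': 29
Total burnt (originally-T cells now '.'): 17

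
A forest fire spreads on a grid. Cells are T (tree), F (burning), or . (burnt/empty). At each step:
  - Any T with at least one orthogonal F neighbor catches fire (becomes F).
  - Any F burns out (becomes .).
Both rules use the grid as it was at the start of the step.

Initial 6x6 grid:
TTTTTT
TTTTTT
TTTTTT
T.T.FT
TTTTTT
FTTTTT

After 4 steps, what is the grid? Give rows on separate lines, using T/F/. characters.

Step 1: 5 trees catch fire, 2 burn out
  TTTTTT
  TTTTTT
  TTTTFT
  T.T..F
  FTTTFT
  .FTTTT
Step 2: 9 trees catch fire, 5 burn out
  TTTTTT
  TTTTFT
  TTTF.F
  F.T...
  .FTF.F
  ..FTFT
Step 3: 8 trees catch fire, 9 burn out
  TTTTFT
  TTTF.F
  FTF...
  ..T...
  ..F...
  ...F.F
Step 4: 6 trees catch fire, 8 burn out
  TTTF.F
  FTF...
  .F....
  ..F...
  ......
  ......

TTTF.F
FTF...
.F....
..F...
......
......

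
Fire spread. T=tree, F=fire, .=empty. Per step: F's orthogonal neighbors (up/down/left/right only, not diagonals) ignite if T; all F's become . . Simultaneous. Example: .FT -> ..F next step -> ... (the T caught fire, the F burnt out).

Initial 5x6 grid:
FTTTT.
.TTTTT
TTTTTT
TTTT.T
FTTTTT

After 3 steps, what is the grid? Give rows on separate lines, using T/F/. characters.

Step 1: 3 trees catch fire, 2 burn out
  .FTTT.
  .TTTTT
  TTTTTT
  FTTT.T
  .FTTTT
Step 2: 5 trees catch fire, 3 burn out
  ..FTT.
  .FTTTT
  FTTTTT
  .FTT.T
  ..FTTT
Step 3: 5 trees catch fire, 5 burn out
  ...FT.
  ..FTTT
  .FTTTT
  ..FT.T
  ...FTT

...FT.
..FTTT
.FTTTT
..FT.T
...FTT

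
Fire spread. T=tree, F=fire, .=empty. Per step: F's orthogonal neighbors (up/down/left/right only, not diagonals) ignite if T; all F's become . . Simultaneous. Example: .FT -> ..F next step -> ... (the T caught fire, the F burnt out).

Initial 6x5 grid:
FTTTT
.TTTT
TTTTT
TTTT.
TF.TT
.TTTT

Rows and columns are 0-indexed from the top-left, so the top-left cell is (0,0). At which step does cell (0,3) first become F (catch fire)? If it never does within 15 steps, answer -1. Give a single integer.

Step 1: cell (0,3)='T' (+4 fires, +2 burnt)
Step 2: cell (0,3)='T' (+6 fires, +4 burnt)
Step 3: cell (0,3)='F' (+6 fires, +6 burnt)
  -> target ignites at step 3
Step 4: cell (0,3)='.' (+5 fires, +6 burnt)
Step 5: cell (0,3)='.' (+3 fires, +5 burnt)
Step 6: cell (0,3)='.' (+0 fires, +3 burnt)
  fire out at step 6

3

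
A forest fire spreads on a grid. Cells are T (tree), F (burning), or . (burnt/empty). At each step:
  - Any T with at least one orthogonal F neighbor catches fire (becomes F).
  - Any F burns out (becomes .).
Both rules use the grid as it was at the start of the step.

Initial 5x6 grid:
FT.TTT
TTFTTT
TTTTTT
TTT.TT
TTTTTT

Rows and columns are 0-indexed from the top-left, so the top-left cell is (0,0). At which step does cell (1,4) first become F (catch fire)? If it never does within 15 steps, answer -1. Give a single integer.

Step 1: cell (1,4)='T' (+5 fires, +2 burnt)
Step 2: cell (1,4)='F' (+6 fires, +5 burnt)
  -> target ignites at step 2
Step 3: cell (1,4)='.' (+6 fires, +6 burnt)
Step 4: cell (1,4)='.' (+6 fires, +6 burnt)
Step 5: cell (1,4)='.' (+2 fires, +6 burnt)
Step 6: cell (1,4)='.' (+1 fires, +2 burnt)
Step 7: cell (1,4)='.' (+0 fires, +1 burnt)
  fire out at step 7

2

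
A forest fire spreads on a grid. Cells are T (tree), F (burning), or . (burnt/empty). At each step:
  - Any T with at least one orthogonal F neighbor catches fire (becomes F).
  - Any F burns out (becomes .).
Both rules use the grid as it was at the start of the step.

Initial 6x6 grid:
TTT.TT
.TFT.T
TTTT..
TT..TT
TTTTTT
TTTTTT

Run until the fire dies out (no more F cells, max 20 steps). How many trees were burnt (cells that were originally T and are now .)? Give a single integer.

Answer: 25

Derivation:
Step 1: +4 fires, +1 burnt (F count now 4)
Step 2: +3 fires, +4 burnt (F count now 3)
Step 3: +3 fires, +3 burnt (F count now 3)
Step 4: +2 fires, +3 burnt (F count now 2)
Step 5: +3 fires, +2 burnt (F count now 3)
Step 6: +3 fires, +3 burnt (F count now 3)
Step 7: +2 fires, +3 burnt (F count now 2)
Step 8: +3 fires, +2 burnt (F count now 3)
Step 9: +2 fires, +3 burnt (F count now 2)
Step 10: +0 fires, +2 burnt (F count now 0)
Fire out after step 10
Initially T: 28, now '.': 33
Total burnt (originally-T cells now '.'): 25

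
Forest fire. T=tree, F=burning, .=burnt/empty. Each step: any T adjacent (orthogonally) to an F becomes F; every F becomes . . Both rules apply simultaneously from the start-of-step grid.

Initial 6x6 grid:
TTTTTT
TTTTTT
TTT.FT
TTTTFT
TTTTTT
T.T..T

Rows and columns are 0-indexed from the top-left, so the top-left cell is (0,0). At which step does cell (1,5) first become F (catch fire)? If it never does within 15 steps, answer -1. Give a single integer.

Step 1: cell (1,5)='T' (+5 fires, +2 burnt)
Step 2: cell (1,5)='F' (+6 fires, +5 burnt)
  -> target ignites at step 2
Step 3: cell (1,5)='.' (+7 fires, +6 burnt)
Step 4: cell (1,5)='.' (+6 fires, +7 burnt)
Step 5: cell (1,5)='.' (+4 fires, +6 burnt)
Step 6: cell (1,5)='.' (+2 fires, +4 burnt)
Step 7: cell (1,5)='.' (+0 fires, +2 burnt)
  fire out at step 7

2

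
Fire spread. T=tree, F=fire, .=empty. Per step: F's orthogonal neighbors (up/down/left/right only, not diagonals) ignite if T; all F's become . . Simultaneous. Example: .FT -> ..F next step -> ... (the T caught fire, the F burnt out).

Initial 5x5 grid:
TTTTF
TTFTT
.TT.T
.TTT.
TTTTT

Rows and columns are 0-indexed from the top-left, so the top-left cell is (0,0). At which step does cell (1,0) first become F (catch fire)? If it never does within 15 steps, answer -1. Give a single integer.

Step 1: cell (1,0)='T' (+6 fires, +2 burnt)
Step 2: cell (1,0)='F' (+5 fires, +6 burnt)
  -> target ignites at step 2
Step 3: cell (1,0)='.' (+4 fires, +5 burnt)
Step 4: cell (1,0)='.' (+2 fires, +4 burnt)
Step 5: cell (1,0)='.' (+2 fires, +2 burnt)
Step 6: cell (1,0)='.' (+0 fires, +2 burnt)
  fire out at step 6

2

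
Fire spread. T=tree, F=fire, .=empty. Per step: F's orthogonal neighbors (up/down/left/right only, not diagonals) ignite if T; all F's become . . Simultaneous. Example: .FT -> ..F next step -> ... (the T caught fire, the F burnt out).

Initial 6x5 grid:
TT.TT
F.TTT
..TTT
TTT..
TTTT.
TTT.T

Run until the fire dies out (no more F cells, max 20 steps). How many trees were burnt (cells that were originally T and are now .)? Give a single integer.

Step 1: +1 fires, +1 burnt (F count now 1)
Step 2: +1 fires, +1 burnt (F count now 1)
Step 3: +0 fires, +1 burnt (F count now 0)
Fire out after step 3
Initially T: 21, now '.': 11
Total burnt (originally-T cells now '.'): 2

Answer: 2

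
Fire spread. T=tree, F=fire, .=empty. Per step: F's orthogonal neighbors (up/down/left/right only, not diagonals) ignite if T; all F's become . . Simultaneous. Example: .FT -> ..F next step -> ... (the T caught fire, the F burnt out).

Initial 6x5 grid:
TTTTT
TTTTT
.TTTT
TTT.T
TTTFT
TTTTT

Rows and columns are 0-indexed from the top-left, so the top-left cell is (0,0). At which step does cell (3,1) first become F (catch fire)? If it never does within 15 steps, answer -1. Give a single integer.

Step 1: cell (3,1)='T' (+3 fires, +1 burnt)
Step 2: cell (3,1)='T' (+5 fires, +3 burnt)
Step 3: cell (3,1)='F' (+5 fires, +5 burnt)
  -> target ignites at step 3
Step 4: cell (3,1)='.' (+6 fires, +5 burnt)
Step 5: cell (3,1)='.' (+4 fires, +6 burnt)
Step 6: cell (3,1)='.' (+3 fires, +4 burnt)
Step 7: cell (3,1)='.' (+1 fires, +3 burnt)
Step 8: cell (3,1)='.' (+0 fires, +1 burnt)
  fire out at step 8

3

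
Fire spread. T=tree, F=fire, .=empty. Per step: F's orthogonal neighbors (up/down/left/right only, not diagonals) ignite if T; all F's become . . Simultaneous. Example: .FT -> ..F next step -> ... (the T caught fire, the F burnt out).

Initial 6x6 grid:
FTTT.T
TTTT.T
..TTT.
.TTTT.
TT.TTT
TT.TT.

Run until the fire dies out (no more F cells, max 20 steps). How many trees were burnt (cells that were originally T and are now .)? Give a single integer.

Step 1: +2 fires, +1 burnt (F count now 2)
Step 2: +2 fires, +2 burnt (F count now 2)
Step 3: +2 fires, +2 burnt (F count now 2)
Step 4: +2 fires, +2 burnt (F count now 2)
Step 5: +2 fires, +2 burnt (F count now 2)
Step 6: +3 fires, +2 burnt (F count now 3)
Step 7: +3 fires, +3 burnt (F count now 3)
Step 8: +4 fires, +3 burnt (F count now 4)
Step 9: +3 fires, +4 burnt (F count now 3)
Step 10: +0 fires, +3 burnt (F count now 0)
Fire out after step 10
Initially T: 25, now '.': 34
Total burnt (originally-T cells now '.'): 23

Answer: 23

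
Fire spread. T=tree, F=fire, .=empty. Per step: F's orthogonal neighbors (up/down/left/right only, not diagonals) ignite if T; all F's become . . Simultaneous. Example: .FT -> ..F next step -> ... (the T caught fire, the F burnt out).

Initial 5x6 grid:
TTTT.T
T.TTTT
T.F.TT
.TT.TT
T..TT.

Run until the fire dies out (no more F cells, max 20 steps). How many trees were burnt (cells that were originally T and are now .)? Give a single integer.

Step 1: +2 fires, +1 burnt (F count now 2)
Step 2: +3 fires, +2 burnt (F count now 3)
Step 3: +3 fires, +3 burnt (F count now 3)
Step 4: +3 fires, +3 burnt (F count now 3)
Step 5: +4 fires, +3 burnt (F count now 4)
Step 6: +3 fires, +4 burnt (F count now 3)
Step 7: +1 fires, +3 burnt (F count now 1)
Step 8: +0 fires, +1 burnt (F count now 0)
Fire out after step 8
Initially T: 20, now '.': 29
Total burnt (originally-T cells now '.'): 19

Answer: 19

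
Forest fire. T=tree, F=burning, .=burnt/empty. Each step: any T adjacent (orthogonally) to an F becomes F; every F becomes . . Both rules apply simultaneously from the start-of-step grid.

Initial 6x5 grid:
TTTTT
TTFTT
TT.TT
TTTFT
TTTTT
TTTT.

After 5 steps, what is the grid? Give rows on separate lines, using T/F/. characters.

Step 1: 7 trees catch fire, 2 burn out
  TTFTT
  TF.FT
  TT.FT
  TTF.F
  TTTFT
  TTTT.
Step 2: 10 trees catch fire, 7 burn out
  TF.FT
  F...F
  TF..F
  TF...
  TTF.F
  TTTF.
Step 3: 6 trees catch fire, 10 burn out
  F...F
  .....
  F....
  F....
  TF...
  TTF..
Step 4: 2 trees catch fire, 6 burn out
  .....
  .....
  .....
  .....
  F....
  TF...
Step 5: 1 trees catch fire, 2 burn out
  .....
  .....
  .....
  .....
  .....
  F....

.....
.....
.....
.....
.....
F....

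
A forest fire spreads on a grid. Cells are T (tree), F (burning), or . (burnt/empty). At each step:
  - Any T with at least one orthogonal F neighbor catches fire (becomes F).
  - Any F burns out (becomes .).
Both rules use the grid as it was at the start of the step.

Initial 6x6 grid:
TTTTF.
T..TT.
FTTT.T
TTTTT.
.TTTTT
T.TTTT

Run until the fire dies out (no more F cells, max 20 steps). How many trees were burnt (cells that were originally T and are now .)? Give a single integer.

Answer: 24

Derivation:
Step 1: +5 fires, +2 burnt (F count now 5)
Step 2: +5 fires, +5 burnt (F count now 5)
Step 3: +4 fires, +5 burnt (F count now 4)
Step 4: +2 fires, +4 burnt (F count now 2)
Step 5: +3 fires, +2 burnt (F count now 3)
Step 6: +2 fires, +3 burnt (F count now 2)
Step 7: +2 fires, +2 burnt (F count now 2)
Step 8: +1 fires, +2 burnt (F count now 1)
Step 9: +0 fires, +1 burnt (F count now 0)
Fire out after step 9
Initially T: 26, now '.': 34
Total burnt (originally-T cells now '.'): 24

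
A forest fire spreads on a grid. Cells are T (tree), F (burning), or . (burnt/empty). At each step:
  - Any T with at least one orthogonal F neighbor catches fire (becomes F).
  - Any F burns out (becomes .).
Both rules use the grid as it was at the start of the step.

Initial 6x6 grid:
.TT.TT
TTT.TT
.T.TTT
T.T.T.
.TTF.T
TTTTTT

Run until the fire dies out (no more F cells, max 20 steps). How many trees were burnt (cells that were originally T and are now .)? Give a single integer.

Step 1: +2 fires, +1 burnt (F count now 2)
Step 2: +4 fires, +2 burnt (F count now 4)
Step 3: +2 fires, +4 burnt (F count now 2)
Step 4: +2 fires, +2 burnt (F count now 2)
Step 5: +0 fires, +2 burnt (F count now 0)
Fire out after step 5
Initially T: 25, now '.': 21
Total burnt (originally-T cells now '.'): 10

Answer: 10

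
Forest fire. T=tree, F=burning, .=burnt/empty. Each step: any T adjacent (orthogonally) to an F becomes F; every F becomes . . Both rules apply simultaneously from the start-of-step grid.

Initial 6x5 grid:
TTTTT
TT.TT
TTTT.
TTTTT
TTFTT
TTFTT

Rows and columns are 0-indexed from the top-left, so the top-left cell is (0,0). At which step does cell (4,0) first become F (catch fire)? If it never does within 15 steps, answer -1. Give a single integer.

Step 1: cell (4,0)='T' (+5 fires, +2 burnt)
Step 2: cell (4,0)='F' (+7 fires, +5 burnt)
  -> target ignites at step 2
Step 3: cell (4,0)='.' (+4 fires, +7 burnt)
Step 4: cell (4,0)='.' (+3 fires, +4 burnt)
Step 5: cell (4,0)='.' (+4 fires, +3 burnt)
Step 6: cell (4,0)='.' (+3 fires, +4 burnt)
Step 7: cell (4,0)='.' (+0 fires, +3 burnt)
  fire out at step 7

2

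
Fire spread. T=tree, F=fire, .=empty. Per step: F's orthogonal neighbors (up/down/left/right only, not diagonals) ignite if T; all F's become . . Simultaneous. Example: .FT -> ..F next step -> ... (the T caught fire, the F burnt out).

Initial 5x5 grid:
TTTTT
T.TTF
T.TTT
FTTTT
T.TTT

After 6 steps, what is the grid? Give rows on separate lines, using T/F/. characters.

Step 1: 6 trees catch fire, 2 burn out
  TTTTF
  T.TF.
  F.TTF
  .FTTT
  F.TTT
Step 2: 6 trees catch fire, 6 burn out
  TTTF.
  F.F..
  ..TF.
  ..FTF
  ..TTT
Step 3: 6 trees catch fire, 6 burn out
  FTF..
  .....
  ..F..
  ...F.
  ..FTF
Step 4: 2 trees catch fire, 6 burn out
  .F...
  .....
  .....
  .....
  ...F.
Step 5: 0 trees catch fire, 2 burn out
  .....
  .....
  .....
  .....
  .....
Step 6: 0 trees catch fire, 0 burn out
  .....
  .....
  .....
  .....
  .....

.....
.....
.....
.....
.....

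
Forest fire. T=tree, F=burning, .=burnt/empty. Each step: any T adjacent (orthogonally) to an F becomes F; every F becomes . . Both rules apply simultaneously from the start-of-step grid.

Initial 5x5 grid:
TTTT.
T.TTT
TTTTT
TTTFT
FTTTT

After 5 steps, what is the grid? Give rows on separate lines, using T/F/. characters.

Step 1: 6 trees catch fire, 2 burn out
  TTTT.
  T.TTT
  TTTFT
  FTF.F
  .FTFT
Step 2: 7 trees catch fire, 6 burn out
  TTTT.
  T.TFT
  FTF.F
  .F...
  ..F.F
Step 3: 5 trees catch fire, 7 burn out
  TTTF.
  F.F.F
  .F...
  .....
  .....
Step 4: 2 trees catch fire, 5 burn out
  FTF..
  .....
  .....
  .....
  .....
Step 5: 1 trees catch fire, 2 burn out
  .F...
  .....
  .....
  .....
  .....

.F...
.....
.....
.....
.....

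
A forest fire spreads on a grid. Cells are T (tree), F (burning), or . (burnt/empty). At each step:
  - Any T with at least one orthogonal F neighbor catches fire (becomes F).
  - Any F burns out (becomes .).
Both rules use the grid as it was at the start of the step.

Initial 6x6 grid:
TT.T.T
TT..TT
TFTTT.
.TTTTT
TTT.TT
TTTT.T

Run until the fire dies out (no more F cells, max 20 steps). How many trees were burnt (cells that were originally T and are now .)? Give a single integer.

Answer: 26

Derivation:
Step 1: +4 fires, +1 burnt (F count now 4)
Step 2: +5 fires, +4 burnt (F count now 5)
Step 3: +6 fires, +5 burnt (F count now 6)
Step 4: +4 fires, +6 burnt (F count now 4)
Step 5: +4 fires, +4 burnt (F count now 4)
Step 6: +2 fires, +4 burnt (F count now 2)
Step 7: +1 fires, +2 burnt (F count now 1)
Step 8: +0 fires, +1 burnt (F count now 0)
Fire out after step 8
Initially T: 27, now '.': 35
Total burnt (originally-T cells now '.'): 26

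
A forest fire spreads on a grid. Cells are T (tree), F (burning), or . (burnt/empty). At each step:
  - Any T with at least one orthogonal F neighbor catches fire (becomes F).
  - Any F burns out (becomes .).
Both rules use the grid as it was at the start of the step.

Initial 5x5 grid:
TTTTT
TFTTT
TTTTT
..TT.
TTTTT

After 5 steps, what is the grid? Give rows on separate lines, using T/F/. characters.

Step 1: 4 trees catch fire, 1 burn out
  TFTTT
  F.FTT
  TFTTT
  ..TT.
  TTTTT
Step 2: 5 trees catch fire, 4 burn out
  F.FTT
  ...FT
  F.FTT
  ..TT.
  TTTTT
Step 3: 4 trees catch fire, 5 burn out
  ...FT
  ....F
  ...FT
  ..FT.
  TTTTT
Step 4: 4 trees catch fire, 4 burn out
  ....F
  .....
  ....F
  ...F.
  TTFTT
Step 5: 2 trees catch fire, 4 burn out
  .....
  .....
  .....
  .....
  TF.FT

.....
.....
.....
.....
TF.FT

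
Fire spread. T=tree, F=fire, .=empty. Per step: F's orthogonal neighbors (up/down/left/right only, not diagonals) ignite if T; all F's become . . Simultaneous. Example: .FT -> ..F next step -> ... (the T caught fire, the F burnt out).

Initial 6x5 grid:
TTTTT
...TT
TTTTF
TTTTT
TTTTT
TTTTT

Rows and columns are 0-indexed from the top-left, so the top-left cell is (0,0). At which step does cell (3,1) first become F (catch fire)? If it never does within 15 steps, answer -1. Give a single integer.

Step 1: cell (3,1)='T' (+3 fires, +1 burnt)
Step 2: cell (3,1)='T' (+5 fires, +3 burnt)
Step 3: cell (3,1)='T' (+5 fires, +5 burnt)
Step 4: cell (3,1)='F' (+5 fires, +5 burnt)
  -> target ignites at step 4
Step 5: cell (3,1)='.' (+4 fires, +5 burnt)
Step 6: cell (3,1)='.' (+3 fires, +4 burnt)
Step 7: cell (3,1)='.' (+1 fires, +3 burnt)
Step 8: cell (3,1)='.' (+0 fires, +1 burnt)
  fire out at step 8

4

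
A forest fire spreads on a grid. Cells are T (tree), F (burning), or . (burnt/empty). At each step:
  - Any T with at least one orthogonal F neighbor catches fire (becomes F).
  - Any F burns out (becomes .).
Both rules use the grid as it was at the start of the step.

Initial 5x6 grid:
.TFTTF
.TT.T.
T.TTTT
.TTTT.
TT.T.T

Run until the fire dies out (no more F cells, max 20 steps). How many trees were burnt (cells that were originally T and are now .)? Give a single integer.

Answer: 17

Derivation:
Step 1: +4 fires, +2 burnt (F count now 4)
Step 2: +3 fires, +4 burnt (F count now 3)
Step 3: +3 fires, +3 burnt (F count now 3)
Step 4: +4 fires, +3 burnt (F count now 4)
Step 5: +2 fires, +4 burnt (F count now 2)
Step 6: +1 fires, +2 burnt (F count now 1)
Step 7: +0 fires, +1 burnt (F count now 0)
Fire out after step 7
Initially T: 19, now '.': 28
Total burnt (originally-T cells now '.'): 17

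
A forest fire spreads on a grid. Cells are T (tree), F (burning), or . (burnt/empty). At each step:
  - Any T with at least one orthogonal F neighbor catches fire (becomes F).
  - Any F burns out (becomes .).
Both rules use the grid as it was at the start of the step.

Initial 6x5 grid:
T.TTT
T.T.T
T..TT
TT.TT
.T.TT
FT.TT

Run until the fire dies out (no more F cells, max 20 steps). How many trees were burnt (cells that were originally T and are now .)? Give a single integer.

Step 1: +1 fires, +1 burnt (F count now 1)
Step 2: +1 fires, +1 burnt (F count now 1)
Step 3: +1 fires, +1 burnt (F count now 1)
Step 4: +1 fires, +1 burnt (F count now 1)
Step 5: +1 fires, +1 burnt (F count now 1)
Step 6: +1 fires, +1 burnt (F count now 1)
Step 7: +1 fires, +1 burnt (F count now 1)
Step 8: +0 fires, +1 burnt (F count now 0)
Fire out after step 8
Initially T: 20, now '.': 17
Total burnt (originally-T cells now '.'): 7

Answer: 7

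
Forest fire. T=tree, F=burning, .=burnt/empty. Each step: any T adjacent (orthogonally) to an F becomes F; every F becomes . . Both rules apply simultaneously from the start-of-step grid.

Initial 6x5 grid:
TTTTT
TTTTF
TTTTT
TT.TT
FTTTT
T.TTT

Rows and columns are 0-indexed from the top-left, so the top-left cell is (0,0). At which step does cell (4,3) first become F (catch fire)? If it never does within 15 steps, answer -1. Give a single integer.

Step 1: cell (4,3)='T' (+6 fires, +2 burnt)
Step 2: cell (4,3)='T' (+7 fires, +6 burnt)
Step 3: cell (4,3)='F' (+9 fires, +7 burnt)
  -> target ignites at step 3
Step 4: cell (4,3)='.' (+4 fires, +9 burnt)
Step 5: cell (4,3)='.' (+0 fires, +4 burnt)
  fire out at step 5

3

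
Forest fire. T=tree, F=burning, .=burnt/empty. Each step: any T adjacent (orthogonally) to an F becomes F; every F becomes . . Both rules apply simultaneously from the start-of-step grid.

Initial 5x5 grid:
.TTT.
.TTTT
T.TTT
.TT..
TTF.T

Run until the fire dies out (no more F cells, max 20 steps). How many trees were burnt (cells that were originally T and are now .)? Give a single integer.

Step 1: +2 fires, +1 burnt (F count now 2)
Step 2: +3 fires, +2 burnt (F count now 3)
Step 3: +2 fires, +3 burnt (F count now 2)
Step 4: +4 fires, +2 burnt (F count now 4)
Step 5: +3 fires, +4 burnt (F count now 3)
Step 6: +0 fires, +3 burnt (F count now 0)
Fire out after step 6
Initially T: 16, now '.': 23
Total burnt (originally-T cells now '.'): 14

Answer: 14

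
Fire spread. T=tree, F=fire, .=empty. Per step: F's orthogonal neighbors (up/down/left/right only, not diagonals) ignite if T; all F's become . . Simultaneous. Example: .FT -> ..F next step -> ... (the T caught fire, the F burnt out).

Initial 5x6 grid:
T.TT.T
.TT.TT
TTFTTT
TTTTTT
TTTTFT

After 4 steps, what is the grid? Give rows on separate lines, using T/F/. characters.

Step 1: 7 trees catch fire, 2 burn out
  T.TT.T
  .TF.TT
  TF.FTT
  TTFTFT
  TTTF.F
Step 2: 8 trees catch fire, 7 burn out
  T.FT.T
  .F..TT
  F...FT
  TF.F.F
  TTF...
Step 3: 5 trees catch fire, 8 burn out
  T..F.T
  ....FT
  .....F
  F.....
  TF....
Step 4: 2 trees catch fire, 5 burn out
  T....T
  .....F
  ......
  ......
  F.....

T....T
.....F
......
......
F.....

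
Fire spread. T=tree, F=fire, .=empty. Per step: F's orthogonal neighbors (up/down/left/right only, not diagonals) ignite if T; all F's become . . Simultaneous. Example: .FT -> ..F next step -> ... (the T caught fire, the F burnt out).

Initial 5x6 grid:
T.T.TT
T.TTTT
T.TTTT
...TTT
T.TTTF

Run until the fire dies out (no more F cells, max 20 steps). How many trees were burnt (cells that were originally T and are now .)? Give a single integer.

Answer: 17

Derivation:
Step 1: +2 fires, +1 burnt (F count now 2)
Step 2: +3 fires, +2 burnt (F count now 3)
Step 3: +4 fires, +3 burnt (F count now 4)
Step 4: +3 fires, +4 burnt (F count now 3)
Step 5: +3 fires, +3 burnt (F count now 3)
Step 6: +1 fires, +3 burnt (F count now 1)
Step 7: +1 fires, +1 burnt (F count now 1)
Step 8: +0 fires, +1 burnt (F count now 0)
Fire out after step 8
Initially T: 21, now '.': 26
Total burnt (originally-T cells now '.'): 17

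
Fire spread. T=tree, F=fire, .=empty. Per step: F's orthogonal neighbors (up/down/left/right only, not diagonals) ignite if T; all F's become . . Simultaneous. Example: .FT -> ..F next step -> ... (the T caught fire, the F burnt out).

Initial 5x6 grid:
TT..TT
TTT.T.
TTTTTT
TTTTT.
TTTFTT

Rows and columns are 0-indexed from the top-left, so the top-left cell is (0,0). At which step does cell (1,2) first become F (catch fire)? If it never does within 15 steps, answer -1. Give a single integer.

Step 1: cell (1,2)='T' (+3 fires, +1 burnt)
Step 2: cell (1,2)='T' (+5 fires, +3 burnt)
Step 3: cell (1,2)='T' (+4 fires, +5 burnt)
Step 4: cell (1,2)='F' (+5 fires, +4 burnt)
  -> target ignites at step 4
Step 5: cell (1,2)='.' (+3 fires, +5 burnt)
Step 6: cell (1,2)='.' (+3 fires, +3 burnt)
Step 7: cell (1,2)='.' (+1 fires, +3 burnt)
Step 8: cell (1,2)='.' (+0 fires, +1 burnt)
  fire out at step 8

4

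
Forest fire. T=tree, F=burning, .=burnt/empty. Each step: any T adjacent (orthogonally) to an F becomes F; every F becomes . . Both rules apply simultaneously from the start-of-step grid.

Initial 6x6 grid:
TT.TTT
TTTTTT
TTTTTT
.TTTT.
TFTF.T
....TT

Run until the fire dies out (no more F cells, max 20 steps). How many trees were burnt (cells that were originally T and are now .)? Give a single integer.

Step 1: +4 fires, +2 burnt (F count now 4)
Step 2: +4 fires, +4 burnt (F count now 4)
Step 3: +5 fires, +4 burnt (F count now 5)
Step 4: +6 fires, +5 burnt (F count now 6)
Step 5: +3 fires, +6 burnt (F count now 3)
Step 6: +1 fires, +3 burnt (F count now 1)
Step 7: +0 fires, +1 burnt (F count now 0)
Fire out after step 7
Initially T: 26, now '.': 33
Total burnt (originally-T cells now '.'): 23

Answer: 23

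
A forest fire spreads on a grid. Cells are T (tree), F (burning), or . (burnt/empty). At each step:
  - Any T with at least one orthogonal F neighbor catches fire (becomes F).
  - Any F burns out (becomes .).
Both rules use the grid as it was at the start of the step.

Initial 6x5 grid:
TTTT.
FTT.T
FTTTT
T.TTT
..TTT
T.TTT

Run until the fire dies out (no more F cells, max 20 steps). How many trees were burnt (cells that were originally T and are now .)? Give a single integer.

Answer: 21

Derivation:
Step 1: +4 fires, +2 burnt (F count now 4)
Step 2: +3 fires, +4 burnt (F count now 3)
Step 3: +3 fires, +3 burnt (F count now 3)
Step 4: +4 fires, +3 burnt (F count now 4)
Step 5: +4 fires, +4 burnt (F count now 4)
Step 6: +2 fires, +4 burnt (F count now 2)
Step 7: +1 fires, +2 burnt (F count now 1)
Step 8: +0 fires, +1 burnt (F count now 0)
Fire out after step 8
Initially T: 22, now '.': 29
Total burnt (originally-T cells now '.'): 21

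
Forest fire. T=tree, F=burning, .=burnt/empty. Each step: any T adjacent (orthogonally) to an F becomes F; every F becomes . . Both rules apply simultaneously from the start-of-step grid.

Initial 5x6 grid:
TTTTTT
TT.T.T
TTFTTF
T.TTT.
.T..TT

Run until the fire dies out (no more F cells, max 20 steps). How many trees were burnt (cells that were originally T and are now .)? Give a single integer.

Answer: 20

Derivation:
Step 1: +5 fires, +2 burnt (F count now 5)
Step 2: +6 fires, +5 burnt (F count now 6)
Step 3: +6 fires, +6 burnt (F count now 6)
Step 4: +3 fires, +6 burnt (F count now 3)
Step 5: +0 fires, +3 burnt (F count now 0)
Fire out after step 5
Initially T: 21, now '.': 29
Total burnt (originally-T cells now '.'): 20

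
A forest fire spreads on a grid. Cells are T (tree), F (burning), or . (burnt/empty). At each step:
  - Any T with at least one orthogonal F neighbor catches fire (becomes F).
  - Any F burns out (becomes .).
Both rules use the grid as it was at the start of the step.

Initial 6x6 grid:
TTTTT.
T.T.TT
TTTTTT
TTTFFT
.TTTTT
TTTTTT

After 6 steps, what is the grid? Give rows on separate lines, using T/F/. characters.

Step 1: 6 trees catch fire, 2 burn out
  TTTTT.
  T.T.TT
  TTTFFT
  TTF..F
  .TTFFT
  TTTTTT
Step 2: 8 trees catch fire, 6 burn out
  TTTTT.
  T.T.FT
  TTF..F
  TF....
  .TF..F
  TTTFFT
Step 3: 8 trees catch fire, 8 burn out
  TTTTF.
  T.F..F
  TF....
  F.....
  .F....
  TTF..F
Step 4: 4 trees catch fire, 8 burn out
  TTFF..
  T.....
  F.....
  ......
  ......
  TF....
Step 5: 3 trees catch fire, 4 burn out
  TF....
  F.....
  ......
  ......
  ......
  F.....
Step 6: 1 trees catch fire, 3 burn out
  F.....
  ......
  ......
  ......
  ......
  ......

F.....
......
......
......
......
......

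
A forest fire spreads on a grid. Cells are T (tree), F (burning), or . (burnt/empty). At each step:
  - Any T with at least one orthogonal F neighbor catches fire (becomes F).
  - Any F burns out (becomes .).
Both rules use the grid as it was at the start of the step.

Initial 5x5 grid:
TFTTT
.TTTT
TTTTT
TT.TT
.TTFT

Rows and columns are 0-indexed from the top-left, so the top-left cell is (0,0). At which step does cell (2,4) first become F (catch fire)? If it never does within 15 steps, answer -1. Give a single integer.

Step 1: cell (2,4)='T' (+6 fires, +2 burnt)
Step 2: cell (2,4)='T' (+6 fires, +6 burnt)
Step 3: cell (2,4)='F' (+6 fires, +6 burnt)
  -> target ignites at step 3
Step 4: cell (2,4)='.' (+2 fires, +6 burnt)
Step 5: cell (2,4)='.' (+0 fires, +2 burnt)
  fire out at step 5

3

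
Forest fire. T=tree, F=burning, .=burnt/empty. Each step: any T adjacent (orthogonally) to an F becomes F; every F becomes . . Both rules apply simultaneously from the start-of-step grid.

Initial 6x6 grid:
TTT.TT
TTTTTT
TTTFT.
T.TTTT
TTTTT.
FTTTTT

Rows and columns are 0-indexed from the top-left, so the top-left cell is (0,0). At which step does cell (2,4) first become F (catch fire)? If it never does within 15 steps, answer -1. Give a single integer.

Step 1: cell (2,4)='F' (+6 fires, +2 burnt)
  -> target ignites at step 1
Step 2: cell (2,4)='.' (+9 fires, +6 burnt)
Step 3: cell (2,4)='.' (+9 fires, +9 burnt)
Step 4: cell (2,4)='.' (+4 fires, +9 burnt)
Step 5: cell (2,4)='.' (+2 fires, +4 burnt)
Step 6: cell (2,4)='.' (+0 fires, +2 burnt)
  fire out at step 6

1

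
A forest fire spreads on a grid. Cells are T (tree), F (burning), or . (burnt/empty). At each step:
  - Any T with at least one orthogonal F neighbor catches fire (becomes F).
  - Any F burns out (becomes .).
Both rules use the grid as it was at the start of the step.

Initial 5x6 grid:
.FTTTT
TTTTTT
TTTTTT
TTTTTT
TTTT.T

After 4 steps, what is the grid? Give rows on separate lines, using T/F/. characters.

Step 1: 2 trees catch fire, 1 burn out
  ..FTTT
  TFTTTT
  TTTTTT
  TTTTTT
  TTTT.T
Step 2: 4 trees catch fire, 2 burn out
  ...FTT
  F.FTTT
  TFTTTT
  TTTTTT
  TTTT.T
Step 3: 5 trees catch fire, 4 burn out
  ....FT
  ...FTT
  F.FTTT
  TFTTTT
  TTTT.T
Step 4: 6 trees catch fire, 5 burn out
  .....F
  ....FT
  ...FTT
  F.FTTT
  TFTT.T

.....F
....FT
...FTT
F.FTTT
TFTT.T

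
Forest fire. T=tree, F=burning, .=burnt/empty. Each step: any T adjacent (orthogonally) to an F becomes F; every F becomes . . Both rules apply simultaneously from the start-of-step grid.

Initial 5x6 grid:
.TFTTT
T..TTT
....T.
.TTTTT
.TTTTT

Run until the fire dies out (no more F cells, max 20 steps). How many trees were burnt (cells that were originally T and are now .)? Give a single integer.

Answer: 18

Derivation:
Step 1: +2 fires, +1 burnt (F count now 2)
Step 2: +2 fires, +2 burnt (F count now 2)
Step 3: +2 fires, +2 burnt (F count now 2)
Step 4: +2 fires, +2 burnt (F count now 2)
Step 5: +1 fires, +2 burnt (F count now 1)
Step 6: +3 fires, +1 burnt (F count now 3)
Step 7: +3 fires, +3 burnt (F count now 3)
Step 8: +2 fires, +3 burnt (F count now 2)
Step 9: +1 fires, +2 burnt (F count now 1)
Step 10: +0 fires, +1 burnt (F count now 0)
Fire out after step 10
Initially T: 19, now '.': 29
Total burnt (originally-T cells now '.'): 18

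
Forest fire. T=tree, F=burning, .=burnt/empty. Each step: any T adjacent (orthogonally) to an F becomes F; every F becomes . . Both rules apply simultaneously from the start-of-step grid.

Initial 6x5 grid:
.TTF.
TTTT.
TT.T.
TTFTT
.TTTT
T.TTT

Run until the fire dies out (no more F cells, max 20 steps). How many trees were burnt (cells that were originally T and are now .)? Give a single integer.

Answer: 20

Derivation:
Step 1: +5 fires, +2 burnt (F count now 5)
Step 2: +9 fires, +5 burnt (F count now 9)
Step 3: +4 fires, +9 burnt (F count now 4)
Step 4: +2 fires, +4 burnt (F count now 2)
Step 5: +0 fires, +2 burnt (F count now 0)
Fire out after step 5
Initially T: 21, now '.': 29
Total burnt (originally-T cells now '.'): 20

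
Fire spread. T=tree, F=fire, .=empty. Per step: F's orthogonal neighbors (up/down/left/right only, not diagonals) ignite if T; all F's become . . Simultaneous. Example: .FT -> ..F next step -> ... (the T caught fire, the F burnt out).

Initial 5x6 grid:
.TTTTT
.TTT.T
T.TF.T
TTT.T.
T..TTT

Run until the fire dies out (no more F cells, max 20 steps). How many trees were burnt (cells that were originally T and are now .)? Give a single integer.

Step 1: +2 fires, +1 burnt (F count now 2)
Step 2: +3 fires, +2 burnt (F count now 3)
Step 3: +4 fires, +3 burnt (F count now 4)
Step 4: +3 fires, +4 burnt (F count now 3)
Step 5: +3 fires, +3 burnt (F count now 3)
Step 6: +1 fires, +3 burnt (F count now 1)
Step 7: +0 fires, +1 burnt (F count now 0)
Fire out after step 7
Initially T: 20, now '.': 26
Total burnt (originally-T cells now '.'): 16

Answer: 16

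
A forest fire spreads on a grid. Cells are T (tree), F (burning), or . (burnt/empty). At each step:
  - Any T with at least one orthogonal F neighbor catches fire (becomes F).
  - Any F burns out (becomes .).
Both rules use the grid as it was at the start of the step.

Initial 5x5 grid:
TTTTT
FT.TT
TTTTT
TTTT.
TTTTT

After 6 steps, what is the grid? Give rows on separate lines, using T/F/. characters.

Step 1: 3 trees catch fire, 1 burn out
  FTTTT
  .F.TT
  FTTTT
  TTTT.
  TTTTT
Step 2: 3 trees catch fire, 3 burn out
  .FTTT
  ...TT
  .FTTT
  FTTT.
  TTTTT
Step 3: 4 trees catch fire, 3 burn out
  ..FTT
  ...TT
  ..FTT
  .FTT.
  FTTTT
Step 4: 4 trees catch fire, 4 burn out
  ...FT
  ...TT
  ...FT
  ..FT.
  .FTTT
Step 5: 5 trees catch fire, 4 burn out
  ....F
  ...FT
  ....F
  ...F.
  ..FTT
Step 6: 2 trees catch fire, 5 burn out
  .....
  ....F
  .....
  .....
  ...FT

.....
....F
.....
.....
...FT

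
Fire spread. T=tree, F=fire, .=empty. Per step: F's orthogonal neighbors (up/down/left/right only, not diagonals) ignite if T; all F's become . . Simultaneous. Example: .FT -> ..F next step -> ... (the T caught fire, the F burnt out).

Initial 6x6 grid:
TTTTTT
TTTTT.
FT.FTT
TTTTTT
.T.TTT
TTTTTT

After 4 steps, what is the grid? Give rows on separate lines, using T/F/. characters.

Step 1: 6 trees catch fire, 2 burn out
  TTTTTT
  FTTFT.
  .F..FT
  FTTFTT
  .T.TTT
  TTTTTT
Step 2: 10 trees catch fire, 6 burn out
  FTTFTT
  .FF.F.
  .....F
  .FF.FT
  .T.FTT
  TTTTTT
Step 3: 7 trees catch fire, 10 burn out
  .FF.FT
  ......
  ......
  .....F
  .F..FT
  TTTFTT
Step 4: 5 trees catch fire, 7 burn out
  .....F
  ......
  ......
  ......
  .....F
  TFF.FT

.....F
......
......
......
.....F
TFF.FT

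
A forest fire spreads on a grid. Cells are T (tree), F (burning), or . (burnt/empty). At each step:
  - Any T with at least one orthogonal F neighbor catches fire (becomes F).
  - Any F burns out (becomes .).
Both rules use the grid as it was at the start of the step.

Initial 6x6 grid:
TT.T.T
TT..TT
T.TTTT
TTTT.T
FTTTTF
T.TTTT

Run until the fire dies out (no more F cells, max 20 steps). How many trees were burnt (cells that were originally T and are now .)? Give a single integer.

Step 1: +6 fires, +2 burnt (F count now 6)
Step 2: +6 fires, +6 burnt (F count now 6)
Step 3: +7 fires, +6 burnt (F count now 7)
Step 4: +6 fires, +7 burnt (F count now 6)
Step 5: +1 fires, +6 burnt (F count now 1)
Step 6: +0 fires, +1 burnt (F count now 0)
Fire out after step 6
Initially T: 27, now '.': 35
Total burnt (originally-T cells now '.'): 26

Answer: 26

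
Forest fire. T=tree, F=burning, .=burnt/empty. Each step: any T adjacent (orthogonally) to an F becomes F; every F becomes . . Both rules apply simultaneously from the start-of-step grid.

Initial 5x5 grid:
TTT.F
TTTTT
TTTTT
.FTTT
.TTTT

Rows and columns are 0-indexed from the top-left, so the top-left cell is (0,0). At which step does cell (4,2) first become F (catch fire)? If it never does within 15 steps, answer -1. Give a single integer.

Step 1: cell (4,2)='T' (+4 fires, +2 burnt)
Step 2: cell (4,2)='F' (+7 fires, +4 burnt)
  -> target ignites at step 2
Step 3: cell (4,2)='.' (+6 fires, +7 burnt)
Step 4: cell (4,2)='.' (+3 fires, +6 burnt)
Step 5: cell (4,2)='.' (+0 fires, +3 burnt)
  fire out at step 5

2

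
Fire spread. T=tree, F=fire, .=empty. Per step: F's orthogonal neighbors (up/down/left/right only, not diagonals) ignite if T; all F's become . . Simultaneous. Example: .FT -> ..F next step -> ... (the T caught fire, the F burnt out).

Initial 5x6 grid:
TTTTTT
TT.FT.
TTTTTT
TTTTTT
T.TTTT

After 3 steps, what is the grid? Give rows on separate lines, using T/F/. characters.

Step 1: 3 trees catch fire, 1 burn out
  TTTFTT
  TT..F.
  TTTFTT
  TTTTTT
  T.TTTT
Step 2: 5 trees catch fire, 3 burn out
  TTF.FT
  TT....
  TTF.FT
  TTTFTT
  T.TTTT
Step 3: 7 trees catch fire, 5 burn out
  TF...F
  TT....
  TF...F
  TTF.FT
  T.TFTT

TF...F
TT....
TF...F
TTF.FT
T.TFTT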